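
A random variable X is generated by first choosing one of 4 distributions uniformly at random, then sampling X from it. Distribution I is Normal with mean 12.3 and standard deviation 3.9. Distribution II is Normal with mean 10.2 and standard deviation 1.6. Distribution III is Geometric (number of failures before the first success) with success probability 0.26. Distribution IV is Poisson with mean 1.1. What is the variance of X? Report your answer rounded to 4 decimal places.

Per component, I: μ=12.3, E[X²]=166.5; II: μ=10.2, E[X²]=106.6; III: μ=2.84615, E[X²]=19.0473; IV: μ=1.1, E[X²]=2.31.
E[X] = 0.25·12.3 + 0.25·10.2 + 0.25·2.84615 + 0.25·1.1 = 6.61154.
E[X²] = 0.25·166.5 + 0.25·106.6 + 0.25·19.0473 + 0.25·2.31 = 73.6143.
Var(X) = E[X²] − (E[X])² = 73.6143 − 43.7124 = 29.9019.

29.9019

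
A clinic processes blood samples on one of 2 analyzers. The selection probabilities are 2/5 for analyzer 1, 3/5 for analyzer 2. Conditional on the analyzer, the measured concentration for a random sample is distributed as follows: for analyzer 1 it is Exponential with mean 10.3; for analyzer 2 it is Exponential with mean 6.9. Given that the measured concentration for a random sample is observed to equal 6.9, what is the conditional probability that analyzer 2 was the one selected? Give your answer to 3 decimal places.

Likelihoods f(6.9 | ·): 1: 0.0496853; 2: 0.0533159.
Posterior ∝ prior × likelihood. Numerator for 2: 0.6·0.0533159 = 0.0319895.
Normalizing constant: 0.4·0.0496853 + 0.6·0.0533159 = 0.0518636.
P(2 | observation) = 0.0319895 / 0.0518636 = 0.616801.

0.617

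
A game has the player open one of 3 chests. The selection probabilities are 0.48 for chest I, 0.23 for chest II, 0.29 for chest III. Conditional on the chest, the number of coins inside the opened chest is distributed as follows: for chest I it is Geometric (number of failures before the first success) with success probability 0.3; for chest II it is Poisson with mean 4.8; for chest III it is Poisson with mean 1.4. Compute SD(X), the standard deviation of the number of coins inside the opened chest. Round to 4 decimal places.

2.6091

Per component, I: μ=2.33333, E[X²]=13.2222; II: μ=4.8, E[X²]=27.84; III: μ=1.4, E[X²]=3.36.
E[X] = 0.48·2.33333 + 0.23·4.8 + 0.29·1.4 = 2.63.
E[X²] = 0.48·13.2222 + 0.23·27.84 + 0.29·3.36 = 13.7243.
Var(X) = E[X²] − (E[X])² = 13.7243 − 6.9169 = 6.80737.
SD(X) = √6.80737 = 2.60909.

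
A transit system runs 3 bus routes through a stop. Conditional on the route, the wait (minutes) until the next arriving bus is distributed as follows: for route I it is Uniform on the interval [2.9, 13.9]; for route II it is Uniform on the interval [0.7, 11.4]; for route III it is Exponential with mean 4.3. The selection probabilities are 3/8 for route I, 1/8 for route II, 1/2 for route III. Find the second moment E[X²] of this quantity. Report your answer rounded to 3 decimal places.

54.499

For each component E[X²] = Var + (mean)², giving I: 80.6433; II: 46.1433; III: 36.98.
Overall E[X²] = 0.375·80.6433 + 0.125·46.1433 + 0.5·36.98 = 54.4992.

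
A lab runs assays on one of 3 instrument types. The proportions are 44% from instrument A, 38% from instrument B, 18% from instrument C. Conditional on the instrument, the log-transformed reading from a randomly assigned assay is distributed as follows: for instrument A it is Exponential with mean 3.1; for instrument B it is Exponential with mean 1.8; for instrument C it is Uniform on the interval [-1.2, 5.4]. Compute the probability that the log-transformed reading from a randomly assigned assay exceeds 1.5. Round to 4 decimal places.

Conditional on each instrument, P(X > 1.5): A: 0.616393; B: 0.434598; C: 0.590909.
By total probability, P(X > 1.5) = 0.44·0.616393 + 0.38·0.434598 + 0.18·0.590909 = 0.542724.

0.5427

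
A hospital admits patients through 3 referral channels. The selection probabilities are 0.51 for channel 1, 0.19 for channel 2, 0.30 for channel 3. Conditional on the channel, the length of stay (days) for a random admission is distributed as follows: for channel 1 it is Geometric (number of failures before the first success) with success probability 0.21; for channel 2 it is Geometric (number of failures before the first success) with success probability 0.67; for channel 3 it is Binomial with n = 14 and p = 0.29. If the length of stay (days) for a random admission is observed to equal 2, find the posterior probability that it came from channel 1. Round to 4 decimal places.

Likelihoods P(X=2 | ·): 1: 0.131061; 2: 0.072963; 3: 0.125585.
Posterior ∝ prior × likelihood. Numerator for 1: 0.51·0.131061 = 0.0668411.
Normalizing constant: 0.51·0.131061 + 0.19·0.072963 + 0.3·0.125585 = 0.11838.
P(1 | observation) = 0.0668411 / 0.11838 = 0.564634.

0.5646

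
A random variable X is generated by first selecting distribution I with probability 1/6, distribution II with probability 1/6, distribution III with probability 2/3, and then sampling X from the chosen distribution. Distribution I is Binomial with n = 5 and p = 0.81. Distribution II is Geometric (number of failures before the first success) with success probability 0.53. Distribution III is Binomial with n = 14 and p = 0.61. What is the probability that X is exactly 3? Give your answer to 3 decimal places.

Conditional on each component, P(X = 3): I: 0.19185; II: 0.0550262; III: 0.00262302.
By total probability, P(X = 3) = 0.166667·0.19185 + 0.166667·0.0550262 + 0.666667·0.00262302 = 0.0428947.

0.043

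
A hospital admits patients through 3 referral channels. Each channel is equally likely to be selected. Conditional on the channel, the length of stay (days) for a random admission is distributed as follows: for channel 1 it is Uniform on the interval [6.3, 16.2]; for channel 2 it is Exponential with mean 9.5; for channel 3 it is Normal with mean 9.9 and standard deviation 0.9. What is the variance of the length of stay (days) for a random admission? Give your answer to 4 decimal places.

Per component, 1: μ=11.25, E[X²]=134.73; 2: μ=9.5, E[X²]=180.5; 3: μ=9.9, E[X²]=98.82.
E[X] = 0.333333·11.25 + 0.333333·9.5 + 0.333333·9.9 = 10.2167.
E[X²] = 0.333333·134.73 + 0.333333·180.5 + 0.333333·98.82 = 138.017.
Var(X) = E[X²] − (E[X])² = 138.017 − 104.38 = 33.6364.

33.6364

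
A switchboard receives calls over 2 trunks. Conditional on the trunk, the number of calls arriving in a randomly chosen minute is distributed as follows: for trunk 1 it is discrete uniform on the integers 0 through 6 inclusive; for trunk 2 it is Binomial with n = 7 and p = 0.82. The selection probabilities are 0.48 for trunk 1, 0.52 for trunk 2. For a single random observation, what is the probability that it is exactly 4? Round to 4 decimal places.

Conditional on each trunk, P(X = 4): 1: 0.142857; 2: 0.0922871.
By total probability, P(X = 4) = 0.48·0.142857 + 0.52·0.0922871 = 0.116561.

0.1166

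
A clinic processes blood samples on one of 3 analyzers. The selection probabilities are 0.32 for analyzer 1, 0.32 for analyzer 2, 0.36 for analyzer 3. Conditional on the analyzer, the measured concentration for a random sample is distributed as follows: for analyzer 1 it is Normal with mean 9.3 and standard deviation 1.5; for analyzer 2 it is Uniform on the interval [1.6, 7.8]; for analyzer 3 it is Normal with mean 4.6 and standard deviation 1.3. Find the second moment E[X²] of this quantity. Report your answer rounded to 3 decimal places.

For each component E[X²] = Var + (mean)², giving 1: 88.74; 2: 25.2933; 3: 22.85.
Overall E[X²] = 0.32·88.74 + 0.32·25.2933 + 0.36·22.85 = 44.7167.

44.717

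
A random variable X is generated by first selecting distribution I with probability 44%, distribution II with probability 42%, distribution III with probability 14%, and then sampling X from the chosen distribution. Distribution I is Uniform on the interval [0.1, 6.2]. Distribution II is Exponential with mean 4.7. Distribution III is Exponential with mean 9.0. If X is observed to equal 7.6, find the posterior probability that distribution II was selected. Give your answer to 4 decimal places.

0.7263

Likelihoods f(7.6 | ·): I: 0; II: 0.0422317; III: 0.0477551.
Posterior ∝ prior × likelihood. Numerator for II: 0.42·0.0422317 = 0.0177373.
Normalizing constant: 0.44·0 + 0.42·0.0422317 + 0.14·0.0477551 = 0.024423.
P(II | observation) = 0.0177373 / 0.024423 = 0.726254.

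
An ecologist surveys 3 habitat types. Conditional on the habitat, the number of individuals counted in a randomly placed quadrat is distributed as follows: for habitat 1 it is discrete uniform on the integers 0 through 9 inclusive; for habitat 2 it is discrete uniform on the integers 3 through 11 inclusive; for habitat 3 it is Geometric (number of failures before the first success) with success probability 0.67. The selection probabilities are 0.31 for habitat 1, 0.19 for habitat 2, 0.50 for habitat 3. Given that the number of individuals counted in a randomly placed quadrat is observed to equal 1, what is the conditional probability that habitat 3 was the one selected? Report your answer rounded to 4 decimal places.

Likelihoods P(X=1 | ·): 1: 0.1; 2: 0; 3: 0.2211.
Posterior ∝ prior × likelihood. Numerator for 3: 0.5·0.2211 = 0.11055.
Normalizing constant: 0.31·0.1 + 0.19·0 + 0.5·0.2211 = 0.14155.
P(3 | observation) = 0.11055 / 0.14155 = 0.780996.

0.7810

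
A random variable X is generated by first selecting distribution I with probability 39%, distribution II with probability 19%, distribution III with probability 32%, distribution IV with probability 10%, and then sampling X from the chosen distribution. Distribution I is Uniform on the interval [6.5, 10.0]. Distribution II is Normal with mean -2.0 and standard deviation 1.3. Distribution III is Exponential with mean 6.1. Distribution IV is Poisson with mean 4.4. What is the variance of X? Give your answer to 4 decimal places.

Per component, I: μ=8.25, E[X²]=69.0833; II: μ=-2, E[X²]=5.69; III: μ=6.1, E[X²]=74.42; IV: μ=4.4, E[X²]=23.76.
E[X] = 0.39·8.25 + 0.19·-2 + 0.32·6.1 + 0.1·4.4 = 5.2295.
E[X²] = 0.39·69.0833 + 0.19·5.69 + 0.32·74.42 + 0.1·23.76 = 54.214.
Var(X) = E[X²] − (E[X])² = 54.214 − 27.3477 = 26.8663.

26.8663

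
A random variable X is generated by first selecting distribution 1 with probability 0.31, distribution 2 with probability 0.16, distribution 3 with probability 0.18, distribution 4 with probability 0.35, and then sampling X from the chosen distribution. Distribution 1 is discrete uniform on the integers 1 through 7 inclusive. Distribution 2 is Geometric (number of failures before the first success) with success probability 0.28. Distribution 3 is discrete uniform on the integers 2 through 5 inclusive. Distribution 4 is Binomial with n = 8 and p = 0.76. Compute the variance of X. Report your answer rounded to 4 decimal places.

5.1632

Per component, 1: μ=4, E[X²]=20; 2: μ=2.57143, E[X²]=15.7959; 3: μ=3.5, E[X²]=13.5; 4: μ=6.08, E[X²]=38.4256.
E[X] = 0.31·4 + 0.16·2.57143 + 0.18·3.5 + 0.35·6.08 = 4.40943.
E[X²] = 0.31·20 + 0.16·15.7959 + 0.18·13.5 + 0.35·38.4256 = 24.6063.
Var(X) = E[X²] − (E[X])² = 24.6063 − 19.4431 = 5.16325.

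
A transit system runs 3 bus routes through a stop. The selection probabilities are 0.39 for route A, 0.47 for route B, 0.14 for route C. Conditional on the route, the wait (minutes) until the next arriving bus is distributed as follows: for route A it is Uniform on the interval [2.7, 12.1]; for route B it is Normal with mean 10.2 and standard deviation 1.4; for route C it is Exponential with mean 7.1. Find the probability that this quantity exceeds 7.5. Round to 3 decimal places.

0.697

Conditional on each route, P(X > 7.5): A: 0.489362; B: 0.973108; C: 0.347727.
By total probability, P(X > 7.5) = 0.39·0.489362 + 0.47·0.973108 + 0.14·0.347727 = 0.696894.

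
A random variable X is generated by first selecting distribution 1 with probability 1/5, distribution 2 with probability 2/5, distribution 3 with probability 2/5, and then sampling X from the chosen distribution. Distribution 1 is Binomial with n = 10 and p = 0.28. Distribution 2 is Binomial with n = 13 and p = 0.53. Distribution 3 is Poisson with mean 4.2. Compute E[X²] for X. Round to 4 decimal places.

For each component E[X²] = Var + (mean)², giving 1: 9.856; 2: 50.7104; 3: 21.84.
Overall E[X²] = 0.2·9.856 + 0.4·50.7104 + 0.4·21.84 = 30.9914.

30.9914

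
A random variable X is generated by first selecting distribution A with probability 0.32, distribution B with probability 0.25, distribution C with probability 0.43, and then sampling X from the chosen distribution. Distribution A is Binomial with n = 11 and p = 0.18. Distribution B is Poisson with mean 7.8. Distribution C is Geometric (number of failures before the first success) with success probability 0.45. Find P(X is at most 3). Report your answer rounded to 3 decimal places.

Conditional on each component, P(X ≤ 3): A: 0.880256; B: 0.0484766; C: 0.908494.
By total probability, P(X ≤ 3) = 0.32·0.880256 + 0.25·0.0484766 + 0.43·0.908494 = 0.684453.

0.684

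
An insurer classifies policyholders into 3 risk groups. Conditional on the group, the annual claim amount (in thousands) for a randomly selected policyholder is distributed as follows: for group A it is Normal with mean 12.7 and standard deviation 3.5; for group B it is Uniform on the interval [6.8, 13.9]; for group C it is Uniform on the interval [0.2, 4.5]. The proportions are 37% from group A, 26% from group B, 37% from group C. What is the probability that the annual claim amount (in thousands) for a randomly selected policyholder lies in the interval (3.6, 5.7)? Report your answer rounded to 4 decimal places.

Conditional on each group, P(3.6 < X < 5.7): A: 0.0180889; B: 0; C: 0.209302.
By total probability, P(3.6 < X < 5.7) = 0.37·0.0180889 + 0.26·0 + 0.37·0.209302 = 0.0841348.

0.0841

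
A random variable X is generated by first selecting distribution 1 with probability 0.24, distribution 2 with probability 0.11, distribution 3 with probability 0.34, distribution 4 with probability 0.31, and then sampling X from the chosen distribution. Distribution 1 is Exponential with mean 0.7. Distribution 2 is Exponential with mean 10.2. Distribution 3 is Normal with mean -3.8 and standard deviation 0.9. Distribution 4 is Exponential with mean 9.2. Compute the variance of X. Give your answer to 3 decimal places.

Per component, 1: μ=0.7, E[X²]=0.98; 2: μ=10.2, E[X²]=208.08; 3: μ=-3.8, E[X²]=15.25; 4: μ=9.2, E[X²]=169.28.
E[X] = 0.24·0.7 + 0.11·10.2 + 0.34·-3.8 + 0.31·9.2 = 2.85.
E[X²] = 0.24·0.98 + 0.11·208.08 + 0.34·15.25 + 0.31·169.28 = 80.7858.
Var(X) = E[X²] − (E[X])² = 80.7858 − 8.1225 = 72.6633.

72.663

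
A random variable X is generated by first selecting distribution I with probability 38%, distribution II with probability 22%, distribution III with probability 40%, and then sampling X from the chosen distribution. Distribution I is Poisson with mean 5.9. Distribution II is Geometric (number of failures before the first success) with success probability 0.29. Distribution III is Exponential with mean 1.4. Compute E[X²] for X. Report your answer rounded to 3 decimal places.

For each component E[X²] = Var + (mean)², giving I: 40.71; II: 14.4364; III: 3.92.
Overall E[X²] = 0.38·40.71 + 0.22·14.4364 + 0.4·3.92 = 20.2138.

20.214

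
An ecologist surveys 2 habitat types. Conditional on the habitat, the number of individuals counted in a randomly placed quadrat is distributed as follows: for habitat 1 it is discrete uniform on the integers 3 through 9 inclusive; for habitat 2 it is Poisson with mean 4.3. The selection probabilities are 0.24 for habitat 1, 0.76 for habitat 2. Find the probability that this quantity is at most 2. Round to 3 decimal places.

Conditional on each habitat, P(X ≤ 2): 1: 0; 2: 0.197355.
By total probability, P(X ≤ 2) = 0.24·0 + 0.76·0.197355 = 0.14999.

0.150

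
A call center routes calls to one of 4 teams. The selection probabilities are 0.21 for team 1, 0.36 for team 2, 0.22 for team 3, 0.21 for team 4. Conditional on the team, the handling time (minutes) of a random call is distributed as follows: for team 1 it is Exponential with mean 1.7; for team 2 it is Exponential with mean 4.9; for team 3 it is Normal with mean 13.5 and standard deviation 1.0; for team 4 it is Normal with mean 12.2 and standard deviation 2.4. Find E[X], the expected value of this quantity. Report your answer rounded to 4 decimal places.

7.6530

Component means — 1: 1.7; 2: 4.9; 3: 13.5; 4: 12.2.
E[X] = 0.21·1.7 + 0.36·4.9 + 0.22·13.5 + 0.21·12.2 = 7.653.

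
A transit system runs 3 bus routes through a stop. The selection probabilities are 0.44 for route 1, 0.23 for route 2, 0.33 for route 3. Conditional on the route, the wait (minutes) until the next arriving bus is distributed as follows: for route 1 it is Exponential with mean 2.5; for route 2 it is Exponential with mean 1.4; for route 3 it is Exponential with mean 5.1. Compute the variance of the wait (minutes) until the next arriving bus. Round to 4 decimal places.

13.9272

Per component, 1: μ=2.5, E[X²]=12.5; 2: μ=1.4, E[X²]=3.92; 3: μ=5.1, E[X²]=52.02.
E[X] = 0.44·2.5 + 0.23·1.4 + 0.33·5.1 = 3.105.
E[X²] = 0.44·12.5 + 0.23·3.92 + 0.33·52.02 = 23.5682.
Var(X) = E[X²] − (E[X])² = 23.5682 − 9.64102 = 13.9272.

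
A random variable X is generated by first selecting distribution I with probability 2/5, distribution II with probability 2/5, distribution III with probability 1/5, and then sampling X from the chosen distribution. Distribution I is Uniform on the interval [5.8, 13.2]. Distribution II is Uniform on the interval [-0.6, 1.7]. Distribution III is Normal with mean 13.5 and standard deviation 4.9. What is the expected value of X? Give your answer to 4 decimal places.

Component means — I: 9.5; II: 0.55; III: 13.5.
E[X] = 0.4·9.5 + 0.4·0.55 + 0.2·13.5 = 6.72.

6.7200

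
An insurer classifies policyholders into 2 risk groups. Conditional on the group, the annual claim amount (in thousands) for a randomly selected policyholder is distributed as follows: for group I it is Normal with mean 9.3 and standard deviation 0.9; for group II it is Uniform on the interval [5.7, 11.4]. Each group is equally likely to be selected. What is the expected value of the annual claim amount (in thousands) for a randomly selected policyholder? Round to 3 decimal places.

Component means — I: 9.3; II: 8.55.
E[X] = 0.5·9.3 + 0.5·8.55 = 8.925.

8.925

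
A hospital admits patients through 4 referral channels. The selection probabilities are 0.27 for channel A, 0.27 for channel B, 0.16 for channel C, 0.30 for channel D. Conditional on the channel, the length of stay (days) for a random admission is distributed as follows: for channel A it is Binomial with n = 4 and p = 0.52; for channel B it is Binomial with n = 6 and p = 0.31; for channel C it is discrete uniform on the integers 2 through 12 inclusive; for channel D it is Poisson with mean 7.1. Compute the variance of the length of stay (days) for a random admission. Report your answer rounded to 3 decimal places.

Per component, A: μ=2.08, E[X²]=5.3248; B: μ=1.86, E[X²]=4.743; C: μ=7, E[X²]=59; D: μ=7.1, E[X²]=57.51.
E[X] = 0.27·2.08 + 0.27·1.86 + 0.16·7 + 0.3·7.1 = 4.3138.
E[X²] = 0.27·5.3248 + 0.27·4.743 + 0.16·59 + 0.3·57.51 = 29.4113.
Var(X) = E[X²] − (E[X])² = 29.4113 − 18.6089 = 10.8024.

10.802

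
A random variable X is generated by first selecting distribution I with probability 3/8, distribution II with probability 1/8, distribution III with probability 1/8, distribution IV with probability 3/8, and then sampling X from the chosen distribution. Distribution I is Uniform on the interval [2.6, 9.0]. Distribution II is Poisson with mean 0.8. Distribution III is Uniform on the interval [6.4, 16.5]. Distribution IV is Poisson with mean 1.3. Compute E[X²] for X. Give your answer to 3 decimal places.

32.647

For each component E[X²] = Var + (mean)², giving I: 37.0533; II: 1.44; III: 139.603; IV: 2.99.
Overall E[X²] = 0.375·37.0533 + 0.125·1.44 + 0.125·139.603 + 0.375·2.99 = 32.6467.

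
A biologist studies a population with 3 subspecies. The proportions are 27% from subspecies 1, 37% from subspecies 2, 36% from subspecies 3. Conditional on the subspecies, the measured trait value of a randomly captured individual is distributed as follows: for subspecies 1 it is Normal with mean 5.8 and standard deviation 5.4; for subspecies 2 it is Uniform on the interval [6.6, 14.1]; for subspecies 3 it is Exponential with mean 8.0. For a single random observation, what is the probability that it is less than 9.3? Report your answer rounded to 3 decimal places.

Conditional on each subspecies, P(X < 9.3): 1: 0.741555; 2: 0.36; 3: 0.687297.
By total probability, P(X < 9.3) = 0.27·0.741555 + 0.37·0.36 + 0.36·0.687297 = 0.580847.

0.581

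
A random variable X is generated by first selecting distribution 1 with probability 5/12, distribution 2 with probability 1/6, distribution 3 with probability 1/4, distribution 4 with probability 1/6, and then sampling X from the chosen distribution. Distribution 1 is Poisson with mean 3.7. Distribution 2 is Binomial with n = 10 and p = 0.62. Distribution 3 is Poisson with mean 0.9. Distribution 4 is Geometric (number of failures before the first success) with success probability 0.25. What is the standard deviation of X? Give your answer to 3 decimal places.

2.661

Per component, 1: μ=3.7, E[X²]=17.39; 2: μ=6.2, E[X²]=40.796; 3: μ=0.9, E[X²]=1.71; 4: μ=3, E[X²]=21.
E[X] = 0.416667·3.7 + 0.166667·6.2 + 0.25·0.9 + 0.166667·3 = 3.3.
E[X²] = 0.416667·17.39 + 0.166667·40.796 + 0.25·1.71 + 0.166667·21 = 17.9727.
Var(X) = E[X²] − (E[X])² = 17.9727 − 10.89 = 7.08267.
SD(X) = √7.08267 = 2.66133.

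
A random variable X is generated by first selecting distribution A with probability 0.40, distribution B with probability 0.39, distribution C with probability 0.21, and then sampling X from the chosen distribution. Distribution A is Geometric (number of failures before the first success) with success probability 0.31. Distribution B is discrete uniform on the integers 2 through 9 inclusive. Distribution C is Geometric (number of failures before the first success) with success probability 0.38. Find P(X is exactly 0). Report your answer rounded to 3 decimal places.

Conditional on each component, P(X = 0): A: 0.31; B: 0; C: 0.38.
By total probability, P(X = 0) = 0.4·0.31 + 0.39·0 + 0.21·0.38 = 0.2038.

0.204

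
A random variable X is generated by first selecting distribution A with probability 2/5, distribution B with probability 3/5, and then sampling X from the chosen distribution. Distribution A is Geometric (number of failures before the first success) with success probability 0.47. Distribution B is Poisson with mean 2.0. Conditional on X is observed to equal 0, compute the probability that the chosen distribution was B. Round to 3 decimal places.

0.302

Likelihoods P(X=0 | ·): A: 0.47; B: 0.135335.
Posterior ∝ prior × likelihood. Numerator for B: 0.6·0.135335 = 0.0812012.
Normalizing constant: 0.4·0.47 + 0.6·0.135335 = 0.269201.
P(B | observation) = 0.0812012 / 0.269201 = 0.301638.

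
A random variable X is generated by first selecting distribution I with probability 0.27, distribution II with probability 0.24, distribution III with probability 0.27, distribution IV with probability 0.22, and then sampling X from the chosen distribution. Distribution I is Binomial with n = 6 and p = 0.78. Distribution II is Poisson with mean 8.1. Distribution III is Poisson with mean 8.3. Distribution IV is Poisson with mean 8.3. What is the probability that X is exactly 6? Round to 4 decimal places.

0.1447

Conditional on each component, P(X = 6): I: 0.2252; II: 0.119067; III: 0.112847; IV: 0.112847.
By total probability, P(X = 6) = 0.27·0.2252 + 0.24·0.119067 + 0.27·0.112847 + 0.22·0.112847 = 0.144675.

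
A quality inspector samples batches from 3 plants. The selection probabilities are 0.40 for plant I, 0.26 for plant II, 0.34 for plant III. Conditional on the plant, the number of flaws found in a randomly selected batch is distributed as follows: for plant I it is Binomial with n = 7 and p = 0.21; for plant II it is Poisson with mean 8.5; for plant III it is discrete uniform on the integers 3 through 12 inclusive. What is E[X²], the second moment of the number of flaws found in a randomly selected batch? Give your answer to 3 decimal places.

For each component E[X²] = Var + (mean)², giving I: 3.3222; II: 80.75; III: 64.5.
Overall E[X²] = 0.4·3.3222 + 0.26·80.75 + 0.34·64.5 = 44.2539.

44.254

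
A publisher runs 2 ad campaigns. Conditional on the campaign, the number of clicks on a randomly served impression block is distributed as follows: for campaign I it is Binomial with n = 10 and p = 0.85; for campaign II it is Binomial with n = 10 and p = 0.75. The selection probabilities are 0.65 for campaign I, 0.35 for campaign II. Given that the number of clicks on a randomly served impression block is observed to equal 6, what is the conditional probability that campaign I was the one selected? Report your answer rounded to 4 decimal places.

Likelihoods P(X=6 | ·): I: 0.0400957; II: 0.145998.
Posterior ∝ prior × likelihood. Numerator for I: 0.65·0.0400957 = 0.0260622.
Normalizing constant: 0.65·0.0400957 + 0.35·0.145998 = 0.0771615.
P(I | observation) = 0.0260622 / 0.0771615 = 0.337762.

0.3378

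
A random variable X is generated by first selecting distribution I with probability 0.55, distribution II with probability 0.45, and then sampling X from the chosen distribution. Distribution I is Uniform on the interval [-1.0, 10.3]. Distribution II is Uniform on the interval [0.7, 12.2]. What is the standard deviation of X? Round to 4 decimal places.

Per component, I: μ=4.65, E[X²]=32.2633; II: μ=6.45, E[X²]=52.6233.
E[X] = 0.55·4.65 + 0.45·6.45 = 5.46.
E[X²] = 0.55·32.2633 + 0.45·52.6233 = 41.4253.
Var(X) = E[X²] − (E[X])² = 41.4253 − 29.8116 = 11.6137.
SD(X) = √11.6137 = 3.40789.

3.4079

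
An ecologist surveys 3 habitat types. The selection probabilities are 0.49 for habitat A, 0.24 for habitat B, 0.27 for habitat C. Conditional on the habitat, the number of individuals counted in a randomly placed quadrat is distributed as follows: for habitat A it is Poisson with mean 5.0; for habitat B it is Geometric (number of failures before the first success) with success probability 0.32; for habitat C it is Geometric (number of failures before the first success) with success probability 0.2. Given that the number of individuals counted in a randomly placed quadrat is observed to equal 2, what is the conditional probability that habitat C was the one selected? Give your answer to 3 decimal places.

0.310

Likelihoods P(X=2 | ·): A: 0.0842243; B: 0.147968; C: 0.128.
Posterior ∝ prior × likelihood. Numerator for C: 0.27·0.128 = 0.03456.
Normalizing constant: 0.49·0.0842243 + 0.24·0.147968 + 0.27·0.128 = 0.111342.
P(C | observation) = 0.03456 / 0.111342 = 0.310394.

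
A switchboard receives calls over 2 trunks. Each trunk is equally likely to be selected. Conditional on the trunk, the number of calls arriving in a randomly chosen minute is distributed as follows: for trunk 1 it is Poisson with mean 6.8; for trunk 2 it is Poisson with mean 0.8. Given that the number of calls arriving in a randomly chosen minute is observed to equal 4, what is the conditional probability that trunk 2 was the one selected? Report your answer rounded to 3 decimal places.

0.072

Likelihoods P(X=4 | ·): 1: 0.0992252; 2: 0.00766855.
Posterior ∝ prior × likelihood. Numerator for 2: 0.5·0.00766855 = 0.00383427.
Normalizing constant: 0.5·0.0992252 + 0.5·0.00766855 = 0.0534469.
P(2 | observation) = 0.00383427 / 0.0534469 = 0.0717399.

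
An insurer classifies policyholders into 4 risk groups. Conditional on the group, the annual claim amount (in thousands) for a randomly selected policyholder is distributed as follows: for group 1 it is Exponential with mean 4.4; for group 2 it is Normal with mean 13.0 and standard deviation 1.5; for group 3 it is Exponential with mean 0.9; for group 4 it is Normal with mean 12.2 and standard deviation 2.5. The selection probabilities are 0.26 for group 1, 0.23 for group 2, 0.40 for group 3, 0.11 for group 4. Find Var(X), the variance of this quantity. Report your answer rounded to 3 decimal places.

Per component, 1: μ=4.4, E[X²]=38.72; 2: μ=13, E[X²]=171.25; 3: μ=0.9, E[X²]=1.62; 4: μ=12.2, E[X²]=155.09.
E[X] = 0.26·4.4 + 0.23·13 + 0.4·0.9 + 0.11·12.2 = 5.836.
E[X²] = 0.26·38.72 + 0.23·171.25 + 0.4·1.62 + 0.11·155.09 = 67.1626.
Var(X) = E[X²] − (E[X])² = 67.1626 − 34.0589 = 33.1037.

33.104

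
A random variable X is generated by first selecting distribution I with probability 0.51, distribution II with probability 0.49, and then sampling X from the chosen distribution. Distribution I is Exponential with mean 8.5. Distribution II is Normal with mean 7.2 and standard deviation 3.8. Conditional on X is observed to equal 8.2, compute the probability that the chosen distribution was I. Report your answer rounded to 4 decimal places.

Likelihoods f(8.2 | ·): I: 0.0448347; II: 0.101412.
Posterior ∝ prior × likelihood. Numerator for I: 0.51·0.0448347 = 0.0228657.
Normalizing constant: 0.51·0.0448347 + 0.49·0.101412 = 0.0725575.
P(I | observation) = 0.0228657 / 0.0725575 = 0.315139.

0.3151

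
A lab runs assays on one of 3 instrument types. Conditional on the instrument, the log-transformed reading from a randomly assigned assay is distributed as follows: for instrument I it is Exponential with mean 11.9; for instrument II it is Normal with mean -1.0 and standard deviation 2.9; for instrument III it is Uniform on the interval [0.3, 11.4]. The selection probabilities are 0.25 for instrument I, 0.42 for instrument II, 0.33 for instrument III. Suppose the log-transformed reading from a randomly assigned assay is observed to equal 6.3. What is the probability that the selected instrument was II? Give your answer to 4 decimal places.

Likelihoods f(6.3 | ·): I: 0.0494917; II: 0.00578839; III: 0.0900901.
Posterior ∝ prior × likelihood. Numerator for II: 0.42·0.00578839 = 0.00243112.
Normalizing constant: 0.25·0.0494917 + 0.42·0.00578839 + 0.33·0.0900901 = 0.0445338.
P(II | observation) = 0.00243112 / 0.0445338 = 0.0545905.

0.0546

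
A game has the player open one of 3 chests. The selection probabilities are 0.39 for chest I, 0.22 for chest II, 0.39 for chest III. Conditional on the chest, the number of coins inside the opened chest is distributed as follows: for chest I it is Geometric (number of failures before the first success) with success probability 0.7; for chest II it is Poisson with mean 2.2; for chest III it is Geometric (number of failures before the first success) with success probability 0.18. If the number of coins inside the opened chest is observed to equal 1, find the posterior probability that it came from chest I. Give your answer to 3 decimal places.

0.424

Likelihoods P(X=1 | ·): I: 0.21; II: 0.243767; III: 0.1476.
Posterior ∝ prior × likelihood. Numerator for I: 0.39·0.21 = 0.0819.
Normalizing constant: 0.39·0.21 + 0.22·0.243767 + 0.39·0.1476 = 0.193093.
P(I | observation) = 0.0819 / 0.193093 = 0.424149.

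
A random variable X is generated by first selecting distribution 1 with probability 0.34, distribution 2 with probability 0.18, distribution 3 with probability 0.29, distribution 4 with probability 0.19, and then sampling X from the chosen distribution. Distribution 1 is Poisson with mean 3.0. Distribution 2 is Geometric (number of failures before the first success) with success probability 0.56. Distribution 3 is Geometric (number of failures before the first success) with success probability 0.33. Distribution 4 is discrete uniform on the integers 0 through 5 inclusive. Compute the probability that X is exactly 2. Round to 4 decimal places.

0.1703

Conditional on each component, P(X = 2): 1: 0.224042; 2: 0.108416; 3: 0.148137; 4: 0.166667.
By total probability, P(X = 2) = 0.34·0.224042 + 0.18·0.108416 + 0.29·0.148137 + 0.19·0.166667 = 0.170315.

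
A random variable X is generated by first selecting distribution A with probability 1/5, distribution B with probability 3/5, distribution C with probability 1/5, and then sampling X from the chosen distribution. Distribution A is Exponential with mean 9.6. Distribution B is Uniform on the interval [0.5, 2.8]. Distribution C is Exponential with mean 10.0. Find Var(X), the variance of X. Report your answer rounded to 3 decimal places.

Per component, A: μ=9.6, E[X²]=184.32; B: μ=1.65, E[X²]=3.16333; C: μ=10, E[X²]=200.
E[X] = 0.2·9.6 + 0.6·1.65 + 0.2·10 = 4.91.
E[X²] = 0.2·184.32 + 0.6·3.16333 + 0.2·200 = 78.762.
Var(X) = E[X²] − (E[X])² = 78.762 − 24.1081 = 54.6539.

54.654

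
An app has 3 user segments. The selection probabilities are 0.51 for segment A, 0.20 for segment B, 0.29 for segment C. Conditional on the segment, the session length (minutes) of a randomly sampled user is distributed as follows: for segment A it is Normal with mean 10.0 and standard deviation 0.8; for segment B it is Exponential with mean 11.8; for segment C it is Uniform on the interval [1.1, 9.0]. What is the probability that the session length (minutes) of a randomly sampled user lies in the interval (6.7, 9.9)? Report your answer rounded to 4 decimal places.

0.3410

Conditional on each segment, P(6.7 < X < 9.9): A: 0.450243; B: 0.134623; C: 0.291139.
By total probability, P(6.7 < X < 9.9) = 0.51·0.450243 + 0.2·0.134623 + 0.29·0.291139 = 0.340979.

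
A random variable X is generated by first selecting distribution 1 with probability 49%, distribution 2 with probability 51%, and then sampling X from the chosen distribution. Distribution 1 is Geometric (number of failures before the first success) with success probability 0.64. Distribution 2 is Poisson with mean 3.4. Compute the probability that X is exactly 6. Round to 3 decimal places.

0.037

Conditional on each component, P(X = 6): 1: 0.00139314; 2: 0.0716044.
By total probability, P(X = 6) = 0.49·0.00139314 + 0.51·0.0716044 = 0.0372009.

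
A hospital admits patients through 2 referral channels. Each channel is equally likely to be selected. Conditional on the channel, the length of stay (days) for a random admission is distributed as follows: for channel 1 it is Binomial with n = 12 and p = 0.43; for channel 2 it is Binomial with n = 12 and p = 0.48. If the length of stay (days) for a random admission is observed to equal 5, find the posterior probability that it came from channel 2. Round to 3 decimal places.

Likelihoods P(X=5 | ·): 1: 0.22761; 2: 0.20747.
Posterior ∝ prior × likelihood. Numerator for 2: 0.5·0.20747 = 0.103735.
Normalizing constant: 0.5·0.22761 + 0.5·0.20747 = 0.21754.
P(2 | observation) = 0.103735 / 0.21754 = 0.476854.

0.477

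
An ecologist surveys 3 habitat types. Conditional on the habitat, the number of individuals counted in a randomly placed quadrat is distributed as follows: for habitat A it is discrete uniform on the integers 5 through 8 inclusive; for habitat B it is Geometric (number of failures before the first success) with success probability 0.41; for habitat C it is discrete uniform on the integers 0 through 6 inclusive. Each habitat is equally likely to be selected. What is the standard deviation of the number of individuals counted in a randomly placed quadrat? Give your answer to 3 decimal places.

2.720

Per component, A: μ=6.5, E[X²]=43.5; B: μ=1.43902, E[X²]=5.58061; C: μ=3, E[X²]=13.
E[X] = 0.333333·6.5 + 0.333333·1.43902 + 0.333333·3 = 3.64634.
E[X²] = 0.333333·43.5 + 0.333333·5.58061 + 0.333333·13 = 20.6935.
Var(X) = E[X²] − (E[X])² = 20.6935 − 13.2958 = 7.39773.
SD(X) = √7.39773 = 2.71988.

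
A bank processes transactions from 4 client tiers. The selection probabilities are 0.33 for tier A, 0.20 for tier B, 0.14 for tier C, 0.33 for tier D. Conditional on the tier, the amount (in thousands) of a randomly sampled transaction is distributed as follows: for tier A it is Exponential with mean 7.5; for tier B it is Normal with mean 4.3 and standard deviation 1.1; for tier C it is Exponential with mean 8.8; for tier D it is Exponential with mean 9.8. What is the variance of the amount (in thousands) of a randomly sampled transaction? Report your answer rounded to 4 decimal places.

Per component, A: μ=7.5, E[X²]=112.5; B: μ=4.3, E[X²]=19.7; C: μ=8.8, E[X²]=154.88; D: μ=9.8, E[X²]=192.08.
E[X] = 0.33·7.5 + 0.2·4.3 + 0.14·8.8 + 0.33·9.8 = 7.801.
E[X²] = 0.33·112.5 + 0.2·19.7 + 0.14·154.88 + 0.33·192.08 = 126.135.
Var(X) = E[X²] − (E[X])² = 126.135 − 60.8556 = 65.279.

65.2790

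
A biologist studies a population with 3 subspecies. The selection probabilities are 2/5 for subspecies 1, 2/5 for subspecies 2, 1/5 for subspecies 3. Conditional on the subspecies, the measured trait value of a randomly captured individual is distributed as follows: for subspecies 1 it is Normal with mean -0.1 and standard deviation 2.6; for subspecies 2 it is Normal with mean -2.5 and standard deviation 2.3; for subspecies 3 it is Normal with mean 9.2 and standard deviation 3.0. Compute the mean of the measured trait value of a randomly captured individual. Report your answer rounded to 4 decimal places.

Component means — 1: -0.1; 2: -2.5; 3: 9.2.
E[X] = 0.4·-0.1 + 0.4·-2.5 + 0.2·9.2 = 0.8.

0.8000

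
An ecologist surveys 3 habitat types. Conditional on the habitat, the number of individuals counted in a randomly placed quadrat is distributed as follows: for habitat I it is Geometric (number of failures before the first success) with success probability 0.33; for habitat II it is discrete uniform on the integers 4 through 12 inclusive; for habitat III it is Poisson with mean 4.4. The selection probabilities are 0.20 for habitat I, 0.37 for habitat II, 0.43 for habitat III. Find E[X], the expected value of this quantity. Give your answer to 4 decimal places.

5.2581

Component means — I: 2.0303; II: 8; III: 4.4.
E[X] = 0.2·2.0303 + 0.37·8 + 0.43·4.4 = 5.25806.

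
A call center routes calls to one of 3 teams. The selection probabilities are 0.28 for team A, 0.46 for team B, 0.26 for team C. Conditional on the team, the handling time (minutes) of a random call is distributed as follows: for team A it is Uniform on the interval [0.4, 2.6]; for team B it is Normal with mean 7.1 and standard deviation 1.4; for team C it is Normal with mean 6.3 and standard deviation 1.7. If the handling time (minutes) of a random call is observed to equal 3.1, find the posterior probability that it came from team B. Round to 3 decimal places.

0.176

Likelihoods f(3.1 | ·): A: 0; B: 0.00481007; C: 0.0399074.
Posterior ∝ prior × likelihood. Numerator for B: 0.46·0.00481007 = 0.00221263.
Normalizing constant: 0.28·0 + 0.46·0.00481007 + 0.26·0.0399074 = 0.0125886.
P(B | observation) = 0.00221263 / 0.0125886 = 0.175765.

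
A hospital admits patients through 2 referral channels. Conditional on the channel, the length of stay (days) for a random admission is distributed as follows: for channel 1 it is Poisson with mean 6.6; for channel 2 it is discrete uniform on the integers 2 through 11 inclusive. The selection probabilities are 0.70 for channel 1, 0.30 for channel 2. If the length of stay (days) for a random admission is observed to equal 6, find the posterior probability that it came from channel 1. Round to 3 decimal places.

Likelihoods P(X=6 | ·): 1: 0.156166; 2: 0.1.
Posterior ∝ prior × likelihood. Numerator for 1: 0.7·0.156166 = 0.109316.
Normalizing constant: 0.7·0.156166 + 0.3·0.1 = 0.139316.
P(1 | observation) = 0.109316 / 0.139316 = 0.784663.

0.785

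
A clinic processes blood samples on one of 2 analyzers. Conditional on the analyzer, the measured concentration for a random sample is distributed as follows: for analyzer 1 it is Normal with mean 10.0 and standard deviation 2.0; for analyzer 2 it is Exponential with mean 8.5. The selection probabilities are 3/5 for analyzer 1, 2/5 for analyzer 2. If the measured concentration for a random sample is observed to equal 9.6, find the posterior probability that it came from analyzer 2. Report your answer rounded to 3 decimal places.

Likelihoods f(9.6 | ·): 1: 0.195521; 2: 0.0380263.
Posterior ∝ prior × likelihood. Numerator for 2: 0.4·0.0380263 = 0.0152105.
Normalizing constant: 0.6·0.195521 + 0.4·0.0380263 = 0.132523.
P(2 | observation) = 0.0152105 / 0.132523 = 0.114776.

0.115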